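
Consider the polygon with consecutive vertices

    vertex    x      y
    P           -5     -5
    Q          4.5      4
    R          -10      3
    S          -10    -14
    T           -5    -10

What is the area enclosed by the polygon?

Apply Gauss's area formula: 2A = Σ (x_i·y_{i+1} − x_{i+1}·y_i), indices taken mod 5.
P→Q: (-5)(4) − (4.5)(-5) = 2.5
Q→R: (4.5)(3) − (-10)(4) = 53.5
R→S: (-10)(-14) − (-10)(3) = 170
S→T: (-10)(-10) − (-5)(-14) = 30
T→P: (-5)(-5) − (-5)(-10) = -25
Σ = 231
Area = |Σ|/2 = 115.5.

115.5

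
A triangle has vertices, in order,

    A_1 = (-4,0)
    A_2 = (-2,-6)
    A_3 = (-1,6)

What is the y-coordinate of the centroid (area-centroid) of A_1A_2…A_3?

0

Apply the surveyor's formula. First the cross-terms c_i = x_i·y_{i+1} − x_{i+1}·y_i:
  24, -18, 24  ⇒  2A = 30, A = 15.
Then Σ (y_i + y_{i+1})·c_i = 0, so ȳ = 0 / (6·15) = 0.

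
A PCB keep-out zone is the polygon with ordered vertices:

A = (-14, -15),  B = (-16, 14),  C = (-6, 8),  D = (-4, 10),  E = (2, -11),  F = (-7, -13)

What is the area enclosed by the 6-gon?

Apply the surveyor's formula: 2A = Σ (x_i·y_{i+1} − x_{i+1}·y_i), indices taken mod 6.
Cross-terms: -436, -44, -28, 24, -103, -77  ⇒  Σ = -664
Area = |Σ|/2 = 332.

332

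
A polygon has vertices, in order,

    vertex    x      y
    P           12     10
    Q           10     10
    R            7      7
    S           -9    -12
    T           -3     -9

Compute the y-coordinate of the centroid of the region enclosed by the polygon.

-181/183

Apply Gauss's area formula. First the cross-terms c_i = x_i·y_{i+1} − x_{i+1}·y_i:
  20, 0, -21, 45, 78  ⇒  2A = 122, A = 61.
Then Σ (y_i + y_{i+1})·c_i = -362, so ȳ = -362 / (6·61) = -181/183.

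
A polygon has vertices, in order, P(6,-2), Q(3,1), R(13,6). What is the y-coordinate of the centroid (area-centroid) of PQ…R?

Apply the shoelace formula. First the cross-terms c_i = x_i·y_{i+1} − x_{i+1}·y_i:
  12, 5, -62  ⇒  2A = -45, A = -22.5.
Then Σ (y_i + y_{i+1})·c_i = -225, so ȳ = -225 / (6·(-22.5)) = 5/3.

5/3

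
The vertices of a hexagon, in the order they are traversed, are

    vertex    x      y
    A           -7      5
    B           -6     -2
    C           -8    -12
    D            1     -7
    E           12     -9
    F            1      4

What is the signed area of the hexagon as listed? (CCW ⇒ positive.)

166.5

Apply Gauss's area formula: 2A = Σ (x_i·y_{i+1} − x_{i+1}·y_i), indices taken mod 6.
Cross-terms: 44, 56, 68, 75, 57, 33  ⇒  Σ = 333
Signed area = Σ/2 = 166.5 (positive ⇒ counter-clockwise traversal).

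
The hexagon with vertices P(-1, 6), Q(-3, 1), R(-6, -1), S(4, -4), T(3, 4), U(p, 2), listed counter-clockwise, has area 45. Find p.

Write out the shoelace sum; only the two edges meeting at U involve p:
2·Area = [(3·2 − p·4) + (p·6 − (-1)·2)] + 82
       = 2·p + 90 = 90
⇒ p = 0.

0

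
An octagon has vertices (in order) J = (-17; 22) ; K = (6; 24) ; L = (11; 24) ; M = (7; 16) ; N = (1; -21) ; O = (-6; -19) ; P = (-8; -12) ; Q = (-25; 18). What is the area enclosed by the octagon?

J→K: (-17)(24) − (6)(22) = -540
K→L: (6)(24) − (11)(24) = -120
L→M: (11)(16) − (7)(24) = 8
M→N: (7)(-21) − (1)(16) = -163
N→O: (1)(-19) − (-6)(-21) = -145
O→P: (-6)(-12) − (-8)(-19) = -80
P→Q: (-8)(18) − (-25)(-12) = -444
Q→J: (-25)(22) − (-17)(18) = -244
Σ = -1728
Area = |Σ|/2 = 864.

864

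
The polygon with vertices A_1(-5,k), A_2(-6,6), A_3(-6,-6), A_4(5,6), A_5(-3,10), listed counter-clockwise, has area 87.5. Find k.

The doubled signed area Σ (x_i y_{i+1} − x_{i+1} y_i) is linear in k.
With k=0 it equals 154; the coefficient of k is 3 (from the two edges through A_1).
So 3·k + 154 = 2·87.5 = 175 ⇒ k = 7.

7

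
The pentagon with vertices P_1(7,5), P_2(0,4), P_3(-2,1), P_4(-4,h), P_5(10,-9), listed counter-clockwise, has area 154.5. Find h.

The doubled signed area Σ (x_i y_{i+1} − x_{i+1} y_i) is linear in h.
With h=0 it equals 189; the coefficient of h is -12 (from the two edges through P_4).
So -12·h + 189 = 2·154.5 = 309 ⇒ h = -10.

-10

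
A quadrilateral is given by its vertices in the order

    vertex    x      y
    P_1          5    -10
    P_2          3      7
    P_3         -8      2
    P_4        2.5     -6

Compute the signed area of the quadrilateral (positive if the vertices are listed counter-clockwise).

Apply Gauss's area formula: 2A = Σ (x_i·y_{i+1} − x_{i+1}·y_i), indices taken mod 4.
P_1→P_2: (5)(7) − (3)(-10) = 65
P_2→P_3: (3)(2) − (-8)(7) = 62
P_3→P_4: (-8)(-6) − (2.5)(2) = 43
P_4→P_1: (2.5)(-10) − (5)(-6) = 5
Σ = 175
Signed area = Σ/2 = 87.5 (positive ⇒ counter-clockwise traversal).

87.5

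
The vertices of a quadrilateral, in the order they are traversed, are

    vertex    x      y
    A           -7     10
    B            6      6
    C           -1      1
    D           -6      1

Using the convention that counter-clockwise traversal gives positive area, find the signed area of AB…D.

-69

Apply the shoelace formula: 2A = Σ (x_i·y_{i+1} − x_{i+1}·y_i), indices taken mod 4.
Σ = (-102) + (12) + (5) + (-53) = -138
Signed area = Σ/2 = -69 (negative ⇒ clockwise traversal).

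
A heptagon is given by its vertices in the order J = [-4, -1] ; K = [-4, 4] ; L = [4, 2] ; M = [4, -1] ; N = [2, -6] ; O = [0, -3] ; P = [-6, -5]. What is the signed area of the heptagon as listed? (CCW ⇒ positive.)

Apply Gauss's area formula: 2A = Σ (x_i·y_{i+1} − x_{i+1}·y_i), indices taken mod 7.
Cross-terms: -20, -24, -12, -22, -6, -18, -14  ⇒  Σ = -116
Signed area = Σ/2 = -58 (negative ⇒ clockwise traversal).

-58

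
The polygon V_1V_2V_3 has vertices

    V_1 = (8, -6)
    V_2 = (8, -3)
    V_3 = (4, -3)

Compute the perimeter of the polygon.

|V_1V_2| = √((0)² + (3)²) = √9 = 3
|V_2V_3| = √((-4)² + (0)²) = √16 = 4
|V_3V_1| = √((4)² + (-3)²) = √25 = 5
Perimeter = 3 + 4 + 5 = 12.

12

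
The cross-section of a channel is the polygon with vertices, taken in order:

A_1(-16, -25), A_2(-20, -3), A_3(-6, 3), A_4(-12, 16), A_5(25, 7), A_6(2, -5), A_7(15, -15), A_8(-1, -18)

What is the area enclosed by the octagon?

858

Apply the shoelace (surveyor's) formula: 2A = Σ (x_i·y_{i+1} − x_{i+1}·y_i), indices taken mod 8.
Σ = (-452) + (-78) + (-60) + (-484) + (-139) + (45) + (-285) + (-263) = -1716
Area = |Σ|/2 = 858.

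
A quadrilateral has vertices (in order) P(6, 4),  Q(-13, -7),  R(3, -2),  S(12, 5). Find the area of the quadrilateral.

57

Apply the surveyor's formula: 2A = Σ (x_i·y_{i+1} − x_{i+1}·y_i), indices taken mod 4.
Cross-terms: 10, 47, 39, 18  ⇒  Σ = 114
Area = |Σ|/2 = 57.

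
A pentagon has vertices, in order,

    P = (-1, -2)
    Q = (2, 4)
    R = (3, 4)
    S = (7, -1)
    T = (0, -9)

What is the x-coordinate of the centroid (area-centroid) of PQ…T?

Apply Gauss's area formula. First the cross-terms c_i = x_i·y_{i+1} − x_{i+1}·y_i:
  0, -4, -31, -63, -9  ⇒  2A = -107, A = -53.5.
Then Σ (x_i + x_{i+1})·c_i = -762, so x̄ = -762 / (6·(-53.5)) = 254/107.

254/107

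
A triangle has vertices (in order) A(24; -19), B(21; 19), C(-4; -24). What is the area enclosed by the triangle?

539.5

Apply the surveyor's formula: 2A = Σ (x_i·y_{i+1} − x_{i+1}·y_i), indices taken mod 3.
Σ = (855) + (-428) + (652) = 1079
Area = |Σ|/2 = 539.5.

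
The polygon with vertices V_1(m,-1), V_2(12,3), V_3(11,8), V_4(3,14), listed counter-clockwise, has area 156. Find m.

-10

The doubled signed area Σ (x_i y_{i+1} − x_{i+1} y_i) is linear in m.
With m=0 it equals 202; the coefficient of m is -11 (from the two edges through V_1).
So -11·m + 202 = 2·156 = 312 ⇒ m = -10.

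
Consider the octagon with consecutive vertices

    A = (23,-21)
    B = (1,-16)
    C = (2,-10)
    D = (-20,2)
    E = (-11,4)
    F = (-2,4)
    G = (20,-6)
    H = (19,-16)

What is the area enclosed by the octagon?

Apply the shoelace formula: 2A = Σ (x_i·y_{i+1} − x_{i+1}·y_i), indices taken mod 8.
Σ = (-347) + (22) + (-196) + (-58) + (-36) + (-68) + (-206) + (-31) = -920
Area = |Σ|/2 = 460.

460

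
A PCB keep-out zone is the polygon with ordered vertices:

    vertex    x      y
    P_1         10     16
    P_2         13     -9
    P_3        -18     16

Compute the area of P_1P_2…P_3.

350

Cross-terms: -298, 46, -448  ⇒  Σ = -700
Area = |Σ|/2 = 350.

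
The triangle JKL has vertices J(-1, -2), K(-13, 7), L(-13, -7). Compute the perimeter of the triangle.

|JK| = √((-12)² + (9)²) = √225 = 15
|KL| = √((0)² + (-14)²) = √196 = 14
|LJ| = √((12)² + (5)²) = √169 = 13
Perimeter = 15 + 14 + 13 = 42.

42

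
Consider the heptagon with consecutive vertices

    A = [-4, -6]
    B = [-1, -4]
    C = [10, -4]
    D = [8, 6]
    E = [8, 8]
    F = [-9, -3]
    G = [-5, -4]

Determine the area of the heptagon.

122.5

A→B: (-4)(-4) − (-1)(-6) = 10
B→C: (-1)(-4) − (10)(-4) = 44
C→D: (10)(6) − (8)(-4) = 92
D→E: (8)(8) − (8)(6) = 16
E→F: (8)(-3) − (-9)(8) = 48
F→G: (-9)(-4) − (-5)(-3) = 21
G→A: (-5)(-6) − (-4)(-4) = 14
Σ = 245
Area = |Σ|/2 = 122.5.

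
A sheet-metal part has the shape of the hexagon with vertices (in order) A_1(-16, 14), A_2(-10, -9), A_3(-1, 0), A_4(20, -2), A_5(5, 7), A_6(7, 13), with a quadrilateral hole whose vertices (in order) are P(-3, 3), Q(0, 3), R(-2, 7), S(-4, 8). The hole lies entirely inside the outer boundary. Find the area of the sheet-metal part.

Outer boundary:
Apply the surveyor's formula: 2A = Σ (x_i·y_{i+1} − x_{i+1}·y_i), indices taken mod 6.
Σ = (284) + (-9) + (2) + (150) + (16) + (306) = 749
Area = |Σ|/2 = 374.5.
Hole:
Apply Gauss's area formula: 2A = Σ (x_i·y_{i+1} − x_{i+1}·y_i), indices taken mod 4.
Cross-terms: -9, 6, 12, 12  ⇒  Σ = 21
Area = |Σ|/2 = 10.5.
Net area = 374.5 − 10.5 = 364.

364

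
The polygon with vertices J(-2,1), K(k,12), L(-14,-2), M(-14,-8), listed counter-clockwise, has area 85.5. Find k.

9

The doubled signed area Σ (x_i y_{i+1} − x_{i+1} y_i) is linear in k.
With k=0 it equals 198; the coefficient of k is -3 (from the two edges through K).
So -3·k + 198 = 2·85.5 = 171 ⇒ k = 9.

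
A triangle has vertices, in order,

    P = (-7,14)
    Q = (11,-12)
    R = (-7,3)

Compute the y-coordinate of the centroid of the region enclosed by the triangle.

Apply the shoelace (surveyor's) formula. First the cross-terms c_i = x_i·y_{i+1} − x_{i+1}·y_i:
  -70, -51, -77  ⇒  2A = -198, A = -99.
Then Σ (y_i + y_{i+1})·c_i = -990, so ȳ = -990 / (6·(-99)) = 5/3.

5/3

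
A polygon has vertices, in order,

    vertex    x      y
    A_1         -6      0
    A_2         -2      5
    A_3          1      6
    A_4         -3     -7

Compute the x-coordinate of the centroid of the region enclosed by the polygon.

Apply the shoelace formula. First the cross-terms c_i = x_i·y_{i+1} − x_{i+1}·y_i:
  -30, -17, 11, -42  ⇒  2A = -78, A = -39.
Then Σ (x_i + x_{i+1})·c_i = 613, so x̄ = 613 / (6·(-39)) = -613/234.

-613/234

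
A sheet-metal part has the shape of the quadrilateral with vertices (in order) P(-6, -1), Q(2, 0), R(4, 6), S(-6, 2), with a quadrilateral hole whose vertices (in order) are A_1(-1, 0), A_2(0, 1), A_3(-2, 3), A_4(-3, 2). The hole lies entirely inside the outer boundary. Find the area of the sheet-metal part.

34

Outer boundary:
Apply Gauss's area formula: 2A = Σ (x_i·y_{i+1} − x_{i+1}·y_i), indices taken mod 4.
Σ = (2) + (12) + (44) + (18) = 76
Area = |Σ|/2 = 38.
Hole:
Apply Gauss's area formula: 2A = Σ (x_i·y_{i+1} − x_{i+1}·y_i), indices taken mod 4.
Σ = (-1) + (2) + (5) + (2) = 8
Area = |Σ|/2 = 4.
Net area = 38 − 4 = 34.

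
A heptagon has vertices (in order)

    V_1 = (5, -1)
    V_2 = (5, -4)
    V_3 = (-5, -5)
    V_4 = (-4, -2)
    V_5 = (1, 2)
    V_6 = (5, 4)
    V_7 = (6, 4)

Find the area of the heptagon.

56

Apply the shoelace formula: 2A = Σ (x_i·y_{i+1} − x_{i+1}·y_i), indices taken mod 7.
Σ = (-15) + (-45) + (-10) + (-6) + (-6) + (-4) + (-26) = -112
Area = |Σ|/2 = 56.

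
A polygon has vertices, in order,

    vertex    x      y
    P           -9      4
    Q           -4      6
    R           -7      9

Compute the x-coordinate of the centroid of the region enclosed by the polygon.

-20/3

Apply the surveyor's formula. First the cross-terms c_i = x_i·y_{i+1} − x_{i+1}·y_i:
  -38, 6, 53  ⇒  2A = 21, A = 10.5.
Then Σ (x_i + x_{i+1})·c_i = -420, so x̄ = -420 / (6·10.5) = -20/3.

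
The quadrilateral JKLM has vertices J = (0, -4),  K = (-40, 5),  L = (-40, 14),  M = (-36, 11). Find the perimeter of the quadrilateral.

|JK| = √((-40)² + (9)²) = √1681 = 41
|KL| = √((0)² + (9)²) = √81 = 9
|LM| = √((4)² + (-3)²) = √25 = 5
|MJ| = √((36)² + (-15)²) = √1521 = 39
Perimeter = 41 + 9 + 5 + 39 = 94.

94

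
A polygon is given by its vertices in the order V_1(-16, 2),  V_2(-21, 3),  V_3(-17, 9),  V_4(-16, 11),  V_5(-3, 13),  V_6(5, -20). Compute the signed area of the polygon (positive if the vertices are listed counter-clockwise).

V_1→V_2: (-16)(3) − (-21)(2) = -6
V_2→V_3: (-21)(9) − (-17)(3) = -138
V_3→V_4: (-17)(11) − (-16)(9) = -43
V_4→V_5: (-16)(13) − (-3)(11) = -175
V_5→V_6: (-3)(-20) − (5)(13) = -5
V_6→V_1: (5)(2) − (-16)(-20) = -310
Σ = -677
Signed area = Σ/2 = -338.5 (negative ⇒ clockwise traversal).

-338.5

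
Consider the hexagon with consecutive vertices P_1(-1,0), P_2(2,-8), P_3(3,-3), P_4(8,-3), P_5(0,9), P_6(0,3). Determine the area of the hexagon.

Apply the shoelace (surveyor's) formula: 2A = Σ (x_i·y_{i+1} − x_{i+1}·y_i), indices taken mod 6.
Σ = (8) + (18) + (15) + (72) + (0) + (3) = 116
Area = |Σ|/2 = 58.

58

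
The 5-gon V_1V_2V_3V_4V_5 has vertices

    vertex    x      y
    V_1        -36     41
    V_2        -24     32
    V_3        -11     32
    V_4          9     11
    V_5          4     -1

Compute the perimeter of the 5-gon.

128

|V_1V_2| = √((12)² + (-9)²) = √225 = 15
|V_2V_3| = √((13)² + (0)²) = √169 = 13
|V_3V_4| = √((20)² + (-21)²) = √841 = 29
|V_4V_5| = √((-5)² + (-12)²) = √169 = 13
|V_5V_1| = √((-40)² + (42)²) = √3364 = 58
Perimeter = 15 + 13 + 29 + 13 + 58 = 128.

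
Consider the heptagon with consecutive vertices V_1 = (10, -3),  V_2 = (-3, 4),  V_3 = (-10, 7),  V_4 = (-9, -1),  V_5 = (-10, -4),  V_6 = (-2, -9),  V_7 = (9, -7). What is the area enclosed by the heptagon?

184.5

Apply the surveyor's formula: 2A = Σ (x_i·y_{i+1} − x_{i+1}·y_i), indices taken mod 7.
V_1→V_2: (10)(4) − (-3)(-3) = 31
V_2→V_3: (-3)(7) − (-10)(4) = 19
V_3→V_4: (-10)(-1) − (-9)(7) = 73
V_4→V_5: (-9)(-4) − (-10)(-1) = 26
V_5→V_6: (-10)(-9) − (-2)(-4) = 82
V_6→V_7: (-2)(-7) − (9)(-9) = 95
V_7→V_1: (9)(-3) − (10)(-7) = 43
Σ = 369
Area = |Σ|/2 = 184.5.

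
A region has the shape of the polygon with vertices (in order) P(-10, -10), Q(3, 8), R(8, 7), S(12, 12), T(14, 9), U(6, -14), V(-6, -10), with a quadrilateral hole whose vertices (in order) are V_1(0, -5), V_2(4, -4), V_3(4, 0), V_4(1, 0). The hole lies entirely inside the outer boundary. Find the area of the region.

272

Outer boundary:
Σ = (-50) + (-43) + (12) + (-60) + (-250) + (-144) + (-40) = -575
Area = |Σ|/2 = 287.5.
Hole:
Apply the shoelace (surveyor's) formula: 2A = Σ (x_i·y_{i+1} − x_{i+1}·y_i), indices taken mod 4.
Cross-terms: 20, 16, 0, -5  ⇒  Σ = 31
Area = |Σ|/2 = 15.5.
Net area = 287.5 − 15.5 = 272.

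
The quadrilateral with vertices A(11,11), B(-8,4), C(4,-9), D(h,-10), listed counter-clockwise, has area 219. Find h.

9

Write out the shoelace sum; only the two edges meeting at D involve h:
2·Area = [(4·(-10) − h·(-9)) + (h·11 − 11·(-10))] + 188
       = 20·h + 258 = 438
⇒ h = 9.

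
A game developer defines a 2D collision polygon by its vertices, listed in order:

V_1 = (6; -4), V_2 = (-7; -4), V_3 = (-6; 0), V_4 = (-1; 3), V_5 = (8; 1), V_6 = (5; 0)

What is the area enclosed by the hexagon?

72

Apply Gauss's area formula: 2A = Σ (x_i·y_{i+1} − x_{i+1}·y_i), indices taken mod 6.
V_1→V_2: (6)(-4) − (-7)(-4) = -52
V_2→V_3: (-7)(0) − (-6)(-4) = -24
V_3→V_4: (-6)(3) − (-1)(0) = -18
V_4→V_5: (-1)(1) − (8)(3) = -25
V_5→V_6: (8)(0) − (5)(1) = -5
V_6→V_1: (5)(-4) − (6)(0) = -20
Σ = -144
Area = |Σ|/2 = 72.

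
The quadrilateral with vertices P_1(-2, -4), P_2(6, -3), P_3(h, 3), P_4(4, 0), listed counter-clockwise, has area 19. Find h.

6

Write out the shoelace sum; only the two edges meeting at P_3 involve h:
2·Area = [(6·3 − h·(-3)) + (h·0 − 4·3)] + 14
       = 3·h + 20 = 38
⇒ h = 6.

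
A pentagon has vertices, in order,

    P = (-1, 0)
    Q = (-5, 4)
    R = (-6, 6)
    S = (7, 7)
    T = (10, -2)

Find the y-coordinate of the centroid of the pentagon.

Apply the shoelace formula. First the cross-terms c_i = x_i·y_{i+1} − x_{i+1}·y_i:
  -4, -6, -84, -84, -2  ⇒  2A = -180, A = -90.
Then Σ (y_i + y_{i+1})·c_i = -1584, so ȳ = -1584 / (6·(-90)) = 44/15.

44/15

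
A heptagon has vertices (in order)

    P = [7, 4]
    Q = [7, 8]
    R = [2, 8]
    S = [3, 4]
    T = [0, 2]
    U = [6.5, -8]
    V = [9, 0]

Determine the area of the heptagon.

76.5

Cross-terms: 28, 40, -16, 6, -13, 72, 36  ⇒  Σ = 153
Area = |Σ|/2 = 76.5.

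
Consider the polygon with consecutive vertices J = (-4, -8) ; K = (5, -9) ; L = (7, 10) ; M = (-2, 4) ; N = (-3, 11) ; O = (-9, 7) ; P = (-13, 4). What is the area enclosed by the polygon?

Σ = (76) + (113) + (48) + (-10) + (78) + (55) + (120) = 480
Area = |Σ|/2 = 240.

240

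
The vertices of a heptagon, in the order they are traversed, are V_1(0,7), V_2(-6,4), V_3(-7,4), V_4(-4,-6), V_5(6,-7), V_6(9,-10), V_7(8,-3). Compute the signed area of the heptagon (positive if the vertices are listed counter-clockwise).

140

Apply the shoelace (surveyor's) formula: 2A = Σ (x_i·y_{i+1} − x_{i+1}·y_i), indices taken mod 7.
Σ = (42) + (4) + (58) + (64) + (3) + (53) + (56) = 280
Signed area = Σ/2 = 140 (positive ⇒ counter-clockwise traversal).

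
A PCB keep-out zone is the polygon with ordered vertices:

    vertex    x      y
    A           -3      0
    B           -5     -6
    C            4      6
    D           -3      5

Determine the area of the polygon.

Cross-terms: 18, -6, 38, 15  ⇒  Σ = 65
Area = |Σ|/2 = 32.5.

32.5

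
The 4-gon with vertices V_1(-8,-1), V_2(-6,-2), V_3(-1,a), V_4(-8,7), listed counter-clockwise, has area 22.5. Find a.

-10

Write out the shoelace sum; only the two edges meeting at V_3 involve a:
2·Area = [((-6)·a − (-1)·(-2)) + ((-1)·7 − (-8)·a)] + 74
       = 2·a + 65 = 45
⇒ a = -10.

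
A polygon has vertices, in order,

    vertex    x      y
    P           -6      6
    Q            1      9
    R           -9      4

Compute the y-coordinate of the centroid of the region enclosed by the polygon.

Apply the shoelace formula. First the cross-terms c_i = x_i·y_{i+1} − x_{i+1}·y_i:
  -60, 85, -30  ⇒  2A = -5, A = -2.5.
Then Σ (y_i + y_{i+1})·c_i = -95, so ȳ = -95 / (6·(-2.5)) = 19/3.

19/3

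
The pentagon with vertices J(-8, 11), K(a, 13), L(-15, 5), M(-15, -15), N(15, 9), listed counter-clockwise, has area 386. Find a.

The doubled signed area Σ (x_i y_{i+1} − x_{i+1} y_i) is linear in a.
With a=0 it equals 718; the coefficient of a is -6 (from the two edges through K).
So -6·a + 718 = 2·386 = 772 ⇒ a = -9.

-9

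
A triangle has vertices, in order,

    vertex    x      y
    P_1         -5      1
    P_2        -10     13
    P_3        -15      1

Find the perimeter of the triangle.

36

|P_1P_2| = √((-5)² + (12)²) = √169 = 13
|P_2P_3| = √((-5)² + (-12)²) = √169 = 13
|P_3P_1| = √((10)² + (0)²) = √100 = 10
Perimeter = 13 + 13 + 10 = 36.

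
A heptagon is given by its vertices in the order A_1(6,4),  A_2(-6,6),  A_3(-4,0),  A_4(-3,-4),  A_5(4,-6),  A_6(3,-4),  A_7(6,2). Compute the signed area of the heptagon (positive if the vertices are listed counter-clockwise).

Apply the surveyor's formula: 2A = Σ (x_i·y_{i+1} − x_{i+1}·y_i), indices taken mod 7.
Cross-terms: 60, 24, 16, 34, 2, 30, 12  ⇒  Σ = 178
Signed area = Σ/2 = 89 (positive ⇒ counter-clockwise traversal).

89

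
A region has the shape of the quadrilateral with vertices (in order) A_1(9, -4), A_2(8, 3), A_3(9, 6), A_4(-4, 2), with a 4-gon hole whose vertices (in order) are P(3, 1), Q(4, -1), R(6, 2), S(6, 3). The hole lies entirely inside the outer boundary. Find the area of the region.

Outer boundary:
Apply the shoelace formula: 2A = Σ (x_i·y_{i+1} − x_{i+1}·y_i), indices taken mod 4.
Σ = (59) + (21) + (42) + (-2) = 120
Area = |Σ|/2 = 60.
Hole:
Apply the shoelace formula: 2A = Σ (x_i·y_{i+1} − x_{i+1}·y_i), indices taken mod 4.
Cross-terms: -7, 14, 6, -3  ⇒  Σ = 10
Area = |Σ|/2 = 5.
Net area = 60 − 5 = 55.

55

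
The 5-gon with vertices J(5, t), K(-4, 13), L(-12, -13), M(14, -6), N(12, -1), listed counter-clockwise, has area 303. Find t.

1

Write out the shoelace sum; only the two edges meeting at J involve t:
2·Area = [(12·t − 5·(-1)) + (5·13 − (-4)·t)] + 520
       = 16·t + 590 = 606
⇒ t = 1.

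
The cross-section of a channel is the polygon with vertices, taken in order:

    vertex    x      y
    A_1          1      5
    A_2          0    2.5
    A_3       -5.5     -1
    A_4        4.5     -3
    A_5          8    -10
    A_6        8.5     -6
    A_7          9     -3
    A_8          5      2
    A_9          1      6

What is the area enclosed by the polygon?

70.875

Apply the shoelace (surveyor's) formula: 2A = Σ (x_i·y_{i+1} − x_{i+1}·y_i), indices taken mod 9.
Cross-terms: 2.5, 13.75, 21, -21, 37, 28.5, 33, 28, -1  ⇒  Σ = 141.75
Area = |Σ|/2 = 70.875.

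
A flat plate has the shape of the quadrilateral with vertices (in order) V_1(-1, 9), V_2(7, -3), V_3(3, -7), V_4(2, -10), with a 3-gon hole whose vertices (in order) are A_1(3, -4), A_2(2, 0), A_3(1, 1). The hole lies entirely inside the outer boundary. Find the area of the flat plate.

52.5

Outer boundary:
Apply Gauss's area formula: 2A = Σ (x_i·y_{i+1} − x_{i+1}·y_i), indices taken mod 4.
V_1→V_2: (-1)(-3) − (7)(9) = -60
V_2→V_3: (7)(-7) − (3)(-3) = -40
V_3→V_4: (3)(-10) − (2)(-7) = -16
V_4→V_1: (2)(9) − (-1)(-10) = 8
Σ = -108
Area = |Σ|/2 = 54.
Hole:
Σ = (8) + (2) + (-7) = 3
Area = |Σ|/2 = 1.5.
Net area = 54 − 1.5 = 52.5.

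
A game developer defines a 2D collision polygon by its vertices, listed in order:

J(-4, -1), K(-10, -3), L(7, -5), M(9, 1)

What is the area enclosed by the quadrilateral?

Apply the surveyor's formula: 2A = Σ (x_i·y_{i+1} − x_{i+1}·y_i), indices taken mod 4.
Cross-terms: 2, 71, 52, -5  ⇒  Σ = 120
Area = |Σ|/2 = 60.

60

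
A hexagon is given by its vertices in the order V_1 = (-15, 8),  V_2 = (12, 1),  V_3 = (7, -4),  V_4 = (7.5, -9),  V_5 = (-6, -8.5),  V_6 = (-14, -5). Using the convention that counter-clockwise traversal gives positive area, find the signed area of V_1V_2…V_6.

Apply the surveyor's formula: 2A = Σ (x_i·y_{i+1} − x_{i+1}·y_i), indices taken mod 6.
Σ = (-111) + (-55) + (-33) + (-117.75) + (-89) + (-187) = -592.75
Signed area = Σ/2 = -296.375 (negative ⇒ clockwise traversal).

-296.375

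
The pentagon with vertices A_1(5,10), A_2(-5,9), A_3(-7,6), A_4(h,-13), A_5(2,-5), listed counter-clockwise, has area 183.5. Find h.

Write out the shoelace sum; only the two edges meeting at A_4 involve h:
2·Area = [((-7)·(-13) − h·6) + (h·(-5) − 2·(-13))] + 173
       = -11·h + 290 = 367
⇒ h = -7.

-7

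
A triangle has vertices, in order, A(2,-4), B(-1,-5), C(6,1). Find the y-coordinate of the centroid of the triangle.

Apply the shoelace formula. First the cross-terms c_i = x_i·y_{i+1} − x_{i+1}·y_i:
  -14, 29, -26  ⇒  2A = -11, A = -5.5.
Then Σ (y_i + y_{i+1})·c_i = 88, so ȳ = 88 / (6·(-5.5)) = -8/3.

-8/3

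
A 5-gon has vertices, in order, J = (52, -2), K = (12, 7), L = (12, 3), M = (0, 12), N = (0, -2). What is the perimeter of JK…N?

126

|JK| = √((-40)² + (9)²) = √1681 = 41
|KL| = √((0)² + (-4)²) = √16 = 4
|LM| = √((-12)² + (9)²) = √225 = 15
|MN| = √((0)² + (-14)²) = √196 = 14
|NJ| = √((52)² + (0)²) = √2704 = 52
Perimeter = 41 + 4 + 15 + 14 + 52 = 126.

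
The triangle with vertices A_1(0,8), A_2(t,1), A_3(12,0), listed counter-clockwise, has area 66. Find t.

-6

The doubled signed area Σ (x_i y_{i+1} − x_{i+1} y_i) is linear in t.
With t=0 it equals 84; the coefficient of t is -8 (from the two edges through A_2).
So -8·t + 84 = 2·66 = 132 ⇒ t = -6.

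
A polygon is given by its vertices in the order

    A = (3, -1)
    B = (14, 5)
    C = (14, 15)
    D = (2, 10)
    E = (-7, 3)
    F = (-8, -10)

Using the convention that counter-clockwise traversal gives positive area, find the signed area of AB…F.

Apply the shoelace formula: 2A = Σ (x_i·y_{i+1} − x_{i+1}·y_i), indices taken mod 6.
Σ = (29) + (140) + (110) + (76) + (94) + (38) = 487
Signed area = Σ/2 = 243.5 (positive ⇒ counter-clockwise traversal).

243.5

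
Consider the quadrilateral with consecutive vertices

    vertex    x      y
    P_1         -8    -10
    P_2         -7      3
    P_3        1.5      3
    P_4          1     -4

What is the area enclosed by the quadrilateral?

85.25

Cross-terms: -94, -25.5, -9, -42  ⇒  Σ = -170.5
Area = |Σ|/2 = 85.25.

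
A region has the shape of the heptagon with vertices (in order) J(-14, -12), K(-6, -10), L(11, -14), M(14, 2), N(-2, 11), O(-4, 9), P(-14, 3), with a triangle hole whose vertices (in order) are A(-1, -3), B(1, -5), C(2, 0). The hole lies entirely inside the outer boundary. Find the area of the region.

488

Outer boundary:
Σ = (68) + (194) + (218) + (158) + (26) + (114) + (210) = 988
Area = |Σ|/2 = 494.
Hole:
Σ = (8) + (10) + (-6) = 12
Area = |Σ|/2 = 6.
Net area = 494 − 6 = 488.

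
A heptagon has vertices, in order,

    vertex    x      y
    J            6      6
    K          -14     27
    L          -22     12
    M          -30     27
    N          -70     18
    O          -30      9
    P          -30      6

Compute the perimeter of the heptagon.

184

|JK| = √((-20)² + (21)²) = √841 = 29
|KL| = √((-8)² + (-15)²) = √289 = 17
|LM| = √((-8)² + (15)²) = √289 = 17
|MN| = √((-40)² + (-9)²) = √1681 = 41
|NO| = √((40)² + (-9)²) = √1681 = 41
|OP| = √((0)² + (-3)²) = √9 = 3
|PJ| = √((36)² + (0)²) = √1296 = 36
Perimeter = 29 + 17 + 17 + 41 + 41 + 3 + 36 = 184.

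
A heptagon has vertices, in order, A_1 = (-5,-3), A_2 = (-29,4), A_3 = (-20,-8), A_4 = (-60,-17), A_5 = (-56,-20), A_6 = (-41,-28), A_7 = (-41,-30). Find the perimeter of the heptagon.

150

|A_1A_2| = √((-24)² + (7)²) = √625 = 25
|A_2A_3| = √((9)² + (-12)²) = √225 = 15
|A_3A_4| = √((-40)² + (-9)²) = √1681 = 41
|A_4A_5| = √((4)² + (-3)²) = √25 = 5
|A_5A_6| = √((15)² + (-8)²) = √289 = 17
|A_6A_7| = √((0)² + (-2)²) = √4 = 2
|A_7A_1| = √((36)² + (27)²) = √2025 = 45
Perimeter = 25 + 15 + 41 + 5 + 17 + 2 + 45 = 150.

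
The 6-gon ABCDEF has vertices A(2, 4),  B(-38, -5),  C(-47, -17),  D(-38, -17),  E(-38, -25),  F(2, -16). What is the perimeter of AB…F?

134

|AB| = √((-40)² + (-9)²) = √1681 = 41
|BC| = √((-9)² + (-12)²) = √225 = 15
|CD| = √((9)² + (0)²) = √81 = 9
|DE| = √((0)² + (-8)²) = √64 = 8
|EF| = √((40)² + (9)²) = √1681 = 41
|FA| = √((0)² + (20)²) = √400 = 20
Perimeter = 41 + 15 + 9 + 8 + 41 + 20 = 134.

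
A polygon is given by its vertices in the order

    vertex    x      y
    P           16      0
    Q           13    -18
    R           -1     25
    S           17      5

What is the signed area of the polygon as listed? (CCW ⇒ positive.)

Apply the shoelace (surveyor's) formula: 2A = Σ (x_i·y_{i+1} − x_{i+1}·y_i), indices taken mod 4.
Σ = (-288) + (307) + (-430) + (-80) = -491
Signed area = Σ/2 = -245.5 (negative ⇒ clockwise traversal).

-245.5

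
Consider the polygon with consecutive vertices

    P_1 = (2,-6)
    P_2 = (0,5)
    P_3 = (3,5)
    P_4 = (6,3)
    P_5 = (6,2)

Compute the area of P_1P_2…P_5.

36

Apply the shoelace (surveyor's) formula: 2A = Σ (x_i·y_{i+1} − x_{i+1}·y_i), indices taken mod 5.
Cross-terms: 10, -15, -21, -6, -40  ⇒  Σ = -72
Area = |Σ|/2 = 36.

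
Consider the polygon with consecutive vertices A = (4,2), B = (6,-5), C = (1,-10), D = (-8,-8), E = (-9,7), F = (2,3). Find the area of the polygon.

Σ = (-32) + (-55) + (-88) + (-128) + (-41) + (-8) = -352
Area = |Σ|/2 = 176.

176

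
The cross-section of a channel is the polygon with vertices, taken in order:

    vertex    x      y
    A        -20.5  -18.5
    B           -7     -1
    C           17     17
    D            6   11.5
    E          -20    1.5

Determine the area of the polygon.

Apply the surveyor's formula: 2A = Σ (x_i·y_{i+1} − x_{i+1}·y_i), indices taken mod 5.
A→B: (-20.5)(-1) − (-7)(-18.5) = -109
B→C: (-7)(17) − (17)(-1) = -102
C→D: (17)(11.5) − (6)(17) = 93.5
D→E: (6)(1.5) − (-20)(11.5) = 239
E→A: (-20)(-18.5) − (-20.5)(1.5) = 400.75
Σ = 522.25
Area = |Σ|/2 = 261.125.

261.125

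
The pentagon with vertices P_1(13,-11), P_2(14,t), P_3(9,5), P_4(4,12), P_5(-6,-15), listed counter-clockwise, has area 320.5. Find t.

14

The doubled signed area Σ (x_i y_{i+1} − x_{i+1} y_i) is linear in t.
With t=0 it equals 585; the coefficient of t is 4 (from the two edges through P_2).
So 4·t + 585 = 2·320.5 = 641 ⇒ t = 14.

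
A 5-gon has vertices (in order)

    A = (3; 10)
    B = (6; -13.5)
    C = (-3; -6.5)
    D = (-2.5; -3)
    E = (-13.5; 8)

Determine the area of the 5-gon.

Σ = (-100.5) + (-79.5) + (-7.25) + (-60.5) + (-159) = -406.75
Area = |Σ|/2 = 203.375.

203.375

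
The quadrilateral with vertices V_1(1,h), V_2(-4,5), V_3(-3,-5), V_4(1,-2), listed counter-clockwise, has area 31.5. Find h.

2

Write out the shoelace sum; only the two edges meeting at V_1 involve h:
2·Area = [(1·h − 1·(-2)) + (1·5 − (-4)·h)] + 46
       = 5·h + 53 = 63
⇒ h = 2.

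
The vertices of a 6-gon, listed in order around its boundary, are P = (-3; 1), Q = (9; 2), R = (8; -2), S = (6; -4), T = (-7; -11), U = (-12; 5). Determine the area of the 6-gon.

Apply Gauss's area formula: 2A = Σ (x_i·y_{i+1} − x_{i+1}·y_i), indices taken mod 6.
Σ = (-15) + (-34) + (-20) + (-94) + (-167) + (3) = -327
Area = |Σ|/2 = 163.5.

163.5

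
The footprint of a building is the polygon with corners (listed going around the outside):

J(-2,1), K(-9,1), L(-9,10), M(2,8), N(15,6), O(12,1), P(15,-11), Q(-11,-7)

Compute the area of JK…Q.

Apply the shoelace formula: 2A = Σ (x_i·y_{i+1} − x_{i+1}·y_i), indices taken mod 8.
Cross-terms: 7, -81, -92, -108, -57, -147, -226, -25  ⇒  Σ = -729
Area = |Σ|/2 = 364.5.

364.5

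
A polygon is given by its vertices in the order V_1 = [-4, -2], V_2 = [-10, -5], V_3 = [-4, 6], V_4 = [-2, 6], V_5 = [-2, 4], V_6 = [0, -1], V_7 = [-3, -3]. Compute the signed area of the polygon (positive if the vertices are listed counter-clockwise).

-47.5

V_1→V_2: (-4)(-5) − (-10)(-2) = 0
V_2→V_3: (-10)(6) − (-4)(-5) = -80
V_3→V_4: (-4)(6) − (-2)(6) = -12
V_4→V_5: (-2)(4) − (-2)(6) = 4
V_5→V_6: (-2)(-1) − (0)(4) = 2
V_6→V_7: (0)(-3) − (-3)(-1) = -3
V_7→V_1: (-3)(-2) − (-4)(-3) = -6
Σ = -95
Signed area = Σ/2 = -47.5 (negative ⇒ clockwise traversal).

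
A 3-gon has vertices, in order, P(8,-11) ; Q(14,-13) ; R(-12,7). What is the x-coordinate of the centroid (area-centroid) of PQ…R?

10/3

Apply the shoelace (surveyor's) formula. First the cross-terms c_i = x_i·y_{i+1} − x_{i+1}·y_i:
  50, -58, 76  ⇒  2A = 68, A = 34.
Then Σ (x_i + x_{i+1})·c_i = 680, so x̄ = 680 / (6·34) = 10/3.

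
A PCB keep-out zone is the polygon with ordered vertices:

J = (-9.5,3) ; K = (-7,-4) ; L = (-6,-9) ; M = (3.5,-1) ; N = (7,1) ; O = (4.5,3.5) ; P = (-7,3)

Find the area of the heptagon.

Apply the shoelace formula: 2A = Σ (x_i·y_{i+1} − x_{i+1}·y_i), indices taken mod 7.
Σ = (59) + (39) + (37.5) + (10.5) + (20) + (38) + (7.5) = 211.5
Area = |Σ|/2 = 105.75.

105.75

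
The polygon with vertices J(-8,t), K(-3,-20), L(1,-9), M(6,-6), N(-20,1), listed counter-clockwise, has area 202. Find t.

-15

The doubled signed area Σ (x_i y_{i+1} − x_{i+1} y_i) is linear in t.
With t=0 it equals 149; the coefficient of t is -17 (from the two edges through J).
So -17·t + 149 = 2·202 = 404 ⇒ t = -15.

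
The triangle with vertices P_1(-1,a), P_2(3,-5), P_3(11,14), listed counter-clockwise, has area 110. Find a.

13

Write out the shoelace sum; only the two edges meeting at P_1 involve a:
2·Area = [(11·a − (-1)·14) + ((-1)·(-5) − 3·a)] + 97
       = 8·a + 116 = 220
⇒ a = 13.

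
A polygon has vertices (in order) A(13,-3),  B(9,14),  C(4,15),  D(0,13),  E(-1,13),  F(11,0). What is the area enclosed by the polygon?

88.5

Apply the shoelace (surveyor's) formula: 2A = Σ (x_i·y_{i+1} − x_{i+1}·y_i), indices taken mod 6.
Σ = (209) + (79) + (52) + (13) + (-143) + (-33) = 177
Area = |Σ|/2 = 88.5.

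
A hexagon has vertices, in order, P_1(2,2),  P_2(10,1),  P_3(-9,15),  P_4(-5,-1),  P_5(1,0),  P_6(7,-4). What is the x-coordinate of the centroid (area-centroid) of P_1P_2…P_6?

Apply the shoelace formula. First the cross-terms c_i = x_i·y_{i+1} − x_{i+1}·y_i:
  -18, 159, 84, 1, -4, 22  ⇒  2A = 244, A = 122.
Then Σ (x_i + x_{i+1})·c_i = -1071, so x̄ = -1071 / (6·122) = -357/244.

-357/244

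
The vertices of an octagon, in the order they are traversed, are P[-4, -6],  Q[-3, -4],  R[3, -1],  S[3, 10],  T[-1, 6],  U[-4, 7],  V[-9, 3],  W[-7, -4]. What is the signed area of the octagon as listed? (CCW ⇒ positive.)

Apply the shoelace (surveyor's) formula: 2A = Σ (x_i·y_{i+1} − x_{i+1}·y_i), indices taken mod 8.
Cross-terms: -2, 15, 33, 28, 17, 51, 57, 26  ⇒  Σ = 225
Signed area = Σ/2 = 112.5 (positive ⇒ counter-clockwise traversal).

112.5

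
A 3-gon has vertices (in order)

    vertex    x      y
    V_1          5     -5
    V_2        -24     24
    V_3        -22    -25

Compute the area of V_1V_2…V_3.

681.5

Apply the surveyor's formula: 2A = Σ (x_i·y_{i+1} − x_{i+1}·y_i), indices taken mod 3.
Σ = (0) + (1128) + (235) = 1363
Area = |Σ|/2 = 681.5.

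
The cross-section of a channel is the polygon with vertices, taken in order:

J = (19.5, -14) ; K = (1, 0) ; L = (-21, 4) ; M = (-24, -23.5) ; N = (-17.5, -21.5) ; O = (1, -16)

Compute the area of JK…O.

J→K: (19.5)(0) − (1)(-14) = 14
K→L: (1)(4) − (-21)(0) = 4
L→M: (-21)(-23.5) − (-24)(4) = 589.5
M→N: (-24)(-21.5) − (-17.5)(-23.5) = 104.75
N→O: (-17.5)(-16) − (1)(-21.5) = 301.5
O→J: (1)(-14) − (19.5)(-16) = 298
Σ = 1311.75
Area = |Σ|/2 = 655.875.

655.875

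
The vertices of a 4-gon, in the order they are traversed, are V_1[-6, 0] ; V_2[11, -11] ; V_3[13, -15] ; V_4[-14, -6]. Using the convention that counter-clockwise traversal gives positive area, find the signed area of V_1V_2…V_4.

-140

Apply Gauss's area formula: 2A = Σ (x_i·y_{i+1} − x_{i+1}·y_i), indices taken mod 4.
Cross-terms: 66, -22, -288, -36  ⇒  Σ = -280
Signed area = Σ/2 = -140 (negative ⇒ clockwise traversal).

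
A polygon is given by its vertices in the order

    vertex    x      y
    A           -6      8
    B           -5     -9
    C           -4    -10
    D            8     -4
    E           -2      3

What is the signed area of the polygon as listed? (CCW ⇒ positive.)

Apply the shoelace (surveyor's) formula: 2A = Σ (x_i·y_{i+1} − x_{i+1}·y_i), indices taken mod 5.
Σ = (94) + (14) + (96) + (16) + (2) = 222
Signed area = Σ/2 = 111 (positive ⇒ counter-clockwise traversal).

111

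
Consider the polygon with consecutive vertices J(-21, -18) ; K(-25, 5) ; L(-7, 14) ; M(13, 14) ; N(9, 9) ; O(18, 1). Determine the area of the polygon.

Apply Gauss's area formula: 2A = Σ (x_i·y_{i+1} − x_{i+1}·y_i), indices taken mod 6.
J→K: (-21)(5) − (-25)(-18) = -555
K→L: (-25)(14) − (-7)(5) = -315
L→M: (-7)(14) − (13)(14) = -280
M→N: (13)(9) − (9)(14) = -9
N→O: (9)(1) − (18)(9) = -153
O→J: (18)(-18) − (-21)(1) = -303
Σ = -1615
Area = |Σ|/2 = 807.5.

807.5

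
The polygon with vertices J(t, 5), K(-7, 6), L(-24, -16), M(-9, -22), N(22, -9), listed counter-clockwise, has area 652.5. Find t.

Write out the shoelace sum; only the two edges meeting at J involve t:
2·Area = [(22·5 − t·(-9)) + (t·6 − (-7)·5)] + 1205
       = 15·t + 1350 = 1305
⇒ t = -3.

-3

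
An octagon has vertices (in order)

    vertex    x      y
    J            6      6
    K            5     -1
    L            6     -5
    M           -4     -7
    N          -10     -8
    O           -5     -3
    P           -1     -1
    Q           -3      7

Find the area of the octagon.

Apply the surveyor's formula: 2A = Σ (x_i·y_{i+1} − x_{i+1}·y_i), indices taken mod 8.
Σ = (-36) + (-19) + (-62) + (-38) + (-10) + (2) + (-10) + (-60) = -233
Area = |Σ|/2 = 116.5.

116.5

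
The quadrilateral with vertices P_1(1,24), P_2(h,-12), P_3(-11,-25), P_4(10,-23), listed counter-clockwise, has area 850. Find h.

-22

Write out the shoelace sum; only the two edges meeting at P_2 involve h:
2·Area = [(1·(-12) − h·24) + (h·(-25) − (-11)·(-12))] + 766
       = -49·h + 622 = 1700
⇒ h = -22.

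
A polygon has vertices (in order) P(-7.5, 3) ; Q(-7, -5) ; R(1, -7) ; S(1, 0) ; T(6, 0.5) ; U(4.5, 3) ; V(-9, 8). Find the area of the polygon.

Apply Gauss's area formula: 2A = Σ (x_i·y_{i+1} − x_{i+1}·y_i), indices taken mod 7.
Cross-terms: 58.5, 54, 7, 0.5, 15.75, 63, 33  ⇒  Σ = 231.75
Area = |Σ|/2 = 115.875.

115.875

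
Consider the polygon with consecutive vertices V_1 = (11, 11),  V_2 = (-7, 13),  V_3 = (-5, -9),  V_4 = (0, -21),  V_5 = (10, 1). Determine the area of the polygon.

Apply the shoelace formula: 2A = Σ (x_i·y_{i+1} − x_{i+1}·y_i), indices taken mod 5.
Σ = (220) + (128) + (105) + (210) + (99) = 762
Area = |Σ|/2 = 381.

381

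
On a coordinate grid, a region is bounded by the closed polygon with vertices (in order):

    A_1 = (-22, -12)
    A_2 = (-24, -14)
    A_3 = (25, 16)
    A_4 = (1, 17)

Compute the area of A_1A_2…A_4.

378.5

Apply the shoelace (surveyor's) formula: 2A = Σ (x_i·y_{i+1} − x_{i+1}·y_i), indices taken mod 4.
Cross-terms: 20, -34, 409, 362  ⇒  Σ = 757
Area = |Σ|/2 = 378.5.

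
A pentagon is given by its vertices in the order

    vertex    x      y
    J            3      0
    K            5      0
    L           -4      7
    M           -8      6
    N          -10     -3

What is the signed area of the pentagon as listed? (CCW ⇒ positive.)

80

Σ = (0) + (35) + (32) + (84) + (9) = 160
Signed area = Σ/2 = 80 (positive ⇒ counter-clockwise traversal).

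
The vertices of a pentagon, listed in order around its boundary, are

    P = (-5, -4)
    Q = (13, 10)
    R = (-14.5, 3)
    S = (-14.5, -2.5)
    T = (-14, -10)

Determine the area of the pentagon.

Σ = (2) + (184) + (79.75) + (110) + (6) = 381.75
Area = |Σ|/2 = 190.875.

190.875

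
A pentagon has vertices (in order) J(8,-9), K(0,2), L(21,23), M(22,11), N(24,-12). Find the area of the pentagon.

474.5

Apply the surveyor's formula: 2A = Σ (x_i·y_{i+1} − x_{i+1}·y_i), indices taken mod 5.
Cross-terms: 16, -42, -275, -528, -120  ⇒  Σ = -949
Area = |Σ|/2 = 474.5.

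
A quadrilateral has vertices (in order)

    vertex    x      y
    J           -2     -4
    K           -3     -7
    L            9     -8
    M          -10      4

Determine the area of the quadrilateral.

J→K: (-2)(-7) − (-3)(-4) = 2
K→L: (-3)(-8) − (9)(-7) = 87
L→M: (9)(4) − (-10)(-8) = -44
M→J: (-10)(-4) − (-2)(4) = 48
Σ = 93
Area = |Σ|/2 = 46.5.

46.5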